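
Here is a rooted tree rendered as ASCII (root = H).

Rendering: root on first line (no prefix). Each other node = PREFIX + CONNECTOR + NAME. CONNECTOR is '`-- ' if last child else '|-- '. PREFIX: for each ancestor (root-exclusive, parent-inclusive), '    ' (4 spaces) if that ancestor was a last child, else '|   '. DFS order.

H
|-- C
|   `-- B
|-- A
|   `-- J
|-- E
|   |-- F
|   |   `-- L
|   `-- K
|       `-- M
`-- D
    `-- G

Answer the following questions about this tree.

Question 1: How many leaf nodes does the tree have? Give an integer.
Answer: 5

Derivation:
Leaves (nodes with no children): B, G, J, L, M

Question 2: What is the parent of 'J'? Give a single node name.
Answer: A

Derivation:
Scan adjacency: J appears as child of A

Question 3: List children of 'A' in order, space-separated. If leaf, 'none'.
Node A's children (from adjacency): J

Answer: J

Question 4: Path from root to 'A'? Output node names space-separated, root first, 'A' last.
Answer: H A

Derivation:
Walk down from root: H -> A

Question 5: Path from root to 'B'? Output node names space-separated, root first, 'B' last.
Walk down from root: H -> C -> B

Answer: H C B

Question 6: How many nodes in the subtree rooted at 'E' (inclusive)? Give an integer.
Answer: 5

Derivation:
Subtree rooted at E contains: E, F, K, L, M
Count = 5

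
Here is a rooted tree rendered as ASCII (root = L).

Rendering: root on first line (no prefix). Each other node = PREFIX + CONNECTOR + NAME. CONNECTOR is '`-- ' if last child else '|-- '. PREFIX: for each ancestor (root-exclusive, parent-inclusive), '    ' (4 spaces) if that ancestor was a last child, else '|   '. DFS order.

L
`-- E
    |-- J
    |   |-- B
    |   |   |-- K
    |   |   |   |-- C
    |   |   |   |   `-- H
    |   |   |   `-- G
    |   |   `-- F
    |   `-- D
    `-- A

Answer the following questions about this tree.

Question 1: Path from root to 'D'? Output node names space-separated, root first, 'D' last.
Answer: L E J D

Derivation:
Walk down from root: L -> E -> J -> D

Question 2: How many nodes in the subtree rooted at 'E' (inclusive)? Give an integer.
Subtree rooted at E contains: A, B, C, D, E, F, G, H, J, K
Count = 10

Answer: 10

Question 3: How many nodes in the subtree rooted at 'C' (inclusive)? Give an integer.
Subtree rooted at C contains: C, H
Count = 2

Answer: 2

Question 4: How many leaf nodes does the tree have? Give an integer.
Answer: 5

Derivation:
Leaves (nodes with no children): A, D, F, G, H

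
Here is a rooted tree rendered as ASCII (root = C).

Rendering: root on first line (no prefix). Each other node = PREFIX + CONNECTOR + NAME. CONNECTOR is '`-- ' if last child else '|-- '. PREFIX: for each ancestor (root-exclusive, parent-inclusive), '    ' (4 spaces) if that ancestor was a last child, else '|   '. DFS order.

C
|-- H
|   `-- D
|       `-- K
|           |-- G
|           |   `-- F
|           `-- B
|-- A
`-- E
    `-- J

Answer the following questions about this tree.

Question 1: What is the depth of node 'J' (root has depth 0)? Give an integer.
Path from root to J: C -> E -> J
Depth = number of edges = 2

Answer: 2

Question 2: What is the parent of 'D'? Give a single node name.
Answer: H

Derivation:
Scan adjacency: D appears as child of H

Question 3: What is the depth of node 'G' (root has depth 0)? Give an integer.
Path from root to G: C -> H -> D -> K -> G
Depth = number of edges = 4

Answer: 4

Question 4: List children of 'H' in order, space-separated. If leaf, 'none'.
Answer: D

Derivation:
Node H's children (from adjacency): D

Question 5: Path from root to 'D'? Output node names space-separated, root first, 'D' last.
Walk down from root: C -> H -> D

Answer: C H D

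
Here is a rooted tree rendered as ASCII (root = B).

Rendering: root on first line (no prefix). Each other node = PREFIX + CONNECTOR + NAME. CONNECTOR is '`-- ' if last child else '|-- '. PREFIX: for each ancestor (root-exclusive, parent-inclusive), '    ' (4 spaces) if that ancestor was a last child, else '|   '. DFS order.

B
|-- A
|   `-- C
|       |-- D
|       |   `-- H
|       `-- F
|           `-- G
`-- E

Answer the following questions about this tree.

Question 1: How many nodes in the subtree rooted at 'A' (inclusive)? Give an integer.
Subtree rooted at A contains: A, C, D, F, G, H
Count = 6

Answer: 6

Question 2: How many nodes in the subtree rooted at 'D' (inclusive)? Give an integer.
Subtree rooted at D contains: D, H
Count = 2

Answer: 2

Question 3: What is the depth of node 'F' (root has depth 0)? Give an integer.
Answer: 3

Derivation:
Path from root to F: B -> A -> C -> F
Depth = number of edges = 3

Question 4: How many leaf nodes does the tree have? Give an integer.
Answer: 3

Derivation:
Leaves (nodes with no children): E, G, H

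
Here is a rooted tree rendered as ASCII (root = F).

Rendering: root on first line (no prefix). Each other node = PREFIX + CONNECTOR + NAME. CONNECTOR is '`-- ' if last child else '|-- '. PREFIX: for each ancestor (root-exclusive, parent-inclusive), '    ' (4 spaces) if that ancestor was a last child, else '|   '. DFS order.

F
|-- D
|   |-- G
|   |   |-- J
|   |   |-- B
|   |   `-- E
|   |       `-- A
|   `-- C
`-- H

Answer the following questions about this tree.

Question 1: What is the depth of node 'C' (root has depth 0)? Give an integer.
Path from root to C: F -> D -> C
Depth = number of edges = 2

Answer: 2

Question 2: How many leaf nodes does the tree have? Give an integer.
Leaves (nodes with no children): A, B, C, H, J

Answer: 5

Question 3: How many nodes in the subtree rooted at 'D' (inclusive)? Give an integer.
Subtree rooted at D contains: A, B, C, D, E, G, J
Count = 7

Answer: 7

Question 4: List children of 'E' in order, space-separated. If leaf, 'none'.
Node E's children (from adjacency): A

Answer: A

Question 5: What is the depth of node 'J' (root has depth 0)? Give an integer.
Answer: 3

Derivation:
Path from root to J: F -> D -> G -> J
Depth = number of edges = 3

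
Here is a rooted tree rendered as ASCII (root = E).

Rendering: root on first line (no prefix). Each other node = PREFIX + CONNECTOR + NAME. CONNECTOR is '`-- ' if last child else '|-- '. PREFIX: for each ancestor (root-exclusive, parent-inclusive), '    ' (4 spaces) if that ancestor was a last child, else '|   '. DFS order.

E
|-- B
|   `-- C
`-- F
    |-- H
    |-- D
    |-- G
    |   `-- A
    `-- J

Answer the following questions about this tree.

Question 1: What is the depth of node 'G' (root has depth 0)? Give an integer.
Answer: 2

Derivation:
Path from root to G: E -> F -> G
Depth = number of edges = 2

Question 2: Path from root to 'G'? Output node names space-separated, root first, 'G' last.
Answer: E F G

Derivation:
Walk down from root: E -> F -> G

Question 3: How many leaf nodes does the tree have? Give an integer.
Answer: 5

Derivation:
Leaves (nodes with no children): A, C, D, H, J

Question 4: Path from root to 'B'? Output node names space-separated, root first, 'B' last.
Walk down from root: E -> B

Answer: E B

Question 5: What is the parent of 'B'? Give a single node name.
Answer: E

Derivation:
Scan adjacency: B appears as child of E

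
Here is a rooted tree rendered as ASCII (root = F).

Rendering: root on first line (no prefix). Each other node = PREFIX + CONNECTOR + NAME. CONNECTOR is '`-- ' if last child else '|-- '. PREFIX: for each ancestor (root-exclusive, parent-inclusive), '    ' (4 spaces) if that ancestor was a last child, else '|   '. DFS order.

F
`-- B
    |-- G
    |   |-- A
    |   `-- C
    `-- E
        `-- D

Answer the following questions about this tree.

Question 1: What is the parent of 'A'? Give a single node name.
Scan adjacency: A appears as child of G

Answer: G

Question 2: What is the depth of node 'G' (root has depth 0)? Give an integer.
Path from root to G: F -> B -> G
Depth = number of edges = 2

Answer: 2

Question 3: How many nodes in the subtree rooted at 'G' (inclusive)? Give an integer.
Answer: 3

Derivation:
Subtree rooted at G contains: A, C, G
Count = 3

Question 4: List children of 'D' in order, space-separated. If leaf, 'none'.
Node D's children (from adjacency): (leaf)

Answer: none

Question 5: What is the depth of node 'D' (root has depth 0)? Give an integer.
Path from root to D: F -> B -> E -> D
Depth = number of edges = 3

Answer: 3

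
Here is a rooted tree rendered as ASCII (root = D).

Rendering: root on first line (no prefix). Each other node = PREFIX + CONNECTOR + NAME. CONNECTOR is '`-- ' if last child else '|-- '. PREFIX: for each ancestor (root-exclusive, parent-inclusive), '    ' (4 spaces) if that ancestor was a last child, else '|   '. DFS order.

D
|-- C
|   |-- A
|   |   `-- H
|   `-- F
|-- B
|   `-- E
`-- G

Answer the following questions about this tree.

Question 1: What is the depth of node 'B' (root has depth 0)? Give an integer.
Path from root to B: D -> B
Depth = number of edges = 1

Answer: 1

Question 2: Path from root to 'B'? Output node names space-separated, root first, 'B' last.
Answer: D B

Derivation:
Walk down from root: D -> B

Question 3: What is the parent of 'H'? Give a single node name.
Scan adjacency: H appears as child of A

Answer: A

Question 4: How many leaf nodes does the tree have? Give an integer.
Leaves (nodes with no children): E, F, G, H

Answer: 4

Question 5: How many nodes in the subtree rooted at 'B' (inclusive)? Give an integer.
Subtree rooted at B contains: B, E
Count = 2

Answer: 2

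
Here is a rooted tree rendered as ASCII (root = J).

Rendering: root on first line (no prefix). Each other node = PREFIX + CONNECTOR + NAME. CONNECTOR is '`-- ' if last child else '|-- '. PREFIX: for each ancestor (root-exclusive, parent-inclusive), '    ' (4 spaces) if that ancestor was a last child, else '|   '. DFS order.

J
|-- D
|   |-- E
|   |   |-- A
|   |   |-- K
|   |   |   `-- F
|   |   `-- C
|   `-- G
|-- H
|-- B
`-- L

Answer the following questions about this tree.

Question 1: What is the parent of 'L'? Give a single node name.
Answer: J

Derivation:
Scan adjacency: L appears as child of J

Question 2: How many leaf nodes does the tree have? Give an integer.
Leaves (nodes with no children): A, B, C, F, G, H, L

Answer: 7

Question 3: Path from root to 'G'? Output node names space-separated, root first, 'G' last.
Answer: J D G

Derivation:
Walk down from root: J -> D -> G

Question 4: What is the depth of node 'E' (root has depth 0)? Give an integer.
Answer: 2

Derivation:
Path from root to E: J -> D -> E
Depth = number of edges = 2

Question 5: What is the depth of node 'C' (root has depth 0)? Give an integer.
Path from root to C: J -> D -> E -> C
Depth = number of edges = 3

Answer: 3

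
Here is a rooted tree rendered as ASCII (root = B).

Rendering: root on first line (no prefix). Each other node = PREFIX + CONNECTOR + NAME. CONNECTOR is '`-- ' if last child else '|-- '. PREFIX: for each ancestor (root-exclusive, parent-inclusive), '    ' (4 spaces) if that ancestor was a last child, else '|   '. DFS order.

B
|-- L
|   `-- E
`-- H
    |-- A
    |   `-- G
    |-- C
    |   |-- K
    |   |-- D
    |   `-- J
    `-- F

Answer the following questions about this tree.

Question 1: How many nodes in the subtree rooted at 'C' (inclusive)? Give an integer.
Answer: 4

Derivation:
Subtree rooted at C contains: C, D, J, K
Count = 4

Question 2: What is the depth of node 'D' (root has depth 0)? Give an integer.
Answer: 3

Derivation:
Path from root to D: B -> H -> C -> D
Depth = number of edges = 3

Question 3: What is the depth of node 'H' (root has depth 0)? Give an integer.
Answer: 1

Derivation:
Path from root to H: B -> H
Depth = number of edges = 1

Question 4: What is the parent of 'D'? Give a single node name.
Answer: C

Derivation:
Scan adjacency: D appears as child of C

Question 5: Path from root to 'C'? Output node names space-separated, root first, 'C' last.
Walk down from root: B -> H -> C

Answer: B H C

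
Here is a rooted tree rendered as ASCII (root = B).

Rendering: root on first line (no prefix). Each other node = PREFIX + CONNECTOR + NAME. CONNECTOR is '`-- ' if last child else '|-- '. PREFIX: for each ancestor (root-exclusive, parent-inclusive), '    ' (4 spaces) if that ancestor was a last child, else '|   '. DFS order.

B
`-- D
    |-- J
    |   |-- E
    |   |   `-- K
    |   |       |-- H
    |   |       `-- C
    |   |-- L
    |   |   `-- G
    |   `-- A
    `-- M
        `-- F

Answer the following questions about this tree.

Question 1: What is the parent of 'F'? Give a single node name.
Answer: M

Derivation:
Scan adjacency: F appears as child of M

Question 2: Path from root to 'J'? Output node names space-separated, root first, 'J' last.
Answer: B D J

Derivation:
Walk down from root: B -> D -> J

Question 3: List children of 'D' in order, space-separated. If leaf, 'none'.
Node D's children (from adjacency): J, M

Answer: J M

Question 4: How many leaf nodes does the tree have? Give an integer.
Answer: 5

Derivation:
Leaves (nodes with no children): A, C, F, G, H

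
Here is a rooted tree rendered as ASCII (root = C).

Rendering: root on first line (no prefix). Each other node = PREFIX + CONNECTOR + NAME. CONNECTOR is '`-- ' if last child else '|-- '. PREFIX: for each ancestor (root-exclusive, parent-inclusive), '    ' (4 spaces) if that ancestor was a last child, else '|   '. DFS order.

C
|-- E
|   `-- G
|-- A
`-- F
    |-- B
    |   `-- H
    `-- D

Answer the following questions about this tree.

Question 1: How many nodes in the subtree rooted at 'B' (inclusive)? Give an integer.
Subtree rooted at B contains: B, H
Count = 2

Answer: 2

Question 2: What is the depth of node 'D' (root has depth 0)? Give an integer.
Path from root to D: C -> F -> D
Depth = number of edges = 2

Answer: 2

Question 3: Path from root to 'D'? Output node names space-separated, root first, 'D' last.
Walk down from root: C -> F -> D

Answer: C F D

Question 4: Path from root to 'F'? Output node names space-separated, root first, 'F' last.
Walk down from root: C -> F

Answer: C F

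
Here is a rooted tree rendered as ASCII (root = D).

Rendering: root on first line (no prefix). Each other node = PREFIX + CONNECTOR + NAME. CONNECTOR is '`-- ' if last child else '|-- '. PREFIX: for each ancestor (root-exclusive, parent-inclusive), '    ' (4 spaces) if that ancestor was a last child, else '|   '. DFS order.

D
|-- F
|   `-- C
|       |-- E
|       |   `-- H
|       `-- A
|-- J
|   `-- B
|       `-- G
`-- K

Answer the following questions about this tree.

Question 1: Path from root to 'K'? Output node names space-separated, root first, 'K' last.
Walk down from root: D -> K

Answer: D K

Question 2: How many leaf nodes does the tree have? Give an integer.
Answer: 4

Derivation:
Leaves (nodes with no children): A, G, H, K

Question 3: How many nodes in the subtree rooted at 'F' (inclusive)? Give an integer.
Subtree rooted at F contains: A, C, E, F, H
Count = 5

Answer: 5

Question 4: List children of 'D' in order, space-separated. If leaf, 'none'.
Answer: F J K

Derivation:
Node D's children (from adjacency): F, J, K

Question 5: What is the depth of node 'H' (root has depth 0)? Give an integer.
Path from root to H: D -> F -> C -> E -> H
Depth = number of edges = 4

Answer: 4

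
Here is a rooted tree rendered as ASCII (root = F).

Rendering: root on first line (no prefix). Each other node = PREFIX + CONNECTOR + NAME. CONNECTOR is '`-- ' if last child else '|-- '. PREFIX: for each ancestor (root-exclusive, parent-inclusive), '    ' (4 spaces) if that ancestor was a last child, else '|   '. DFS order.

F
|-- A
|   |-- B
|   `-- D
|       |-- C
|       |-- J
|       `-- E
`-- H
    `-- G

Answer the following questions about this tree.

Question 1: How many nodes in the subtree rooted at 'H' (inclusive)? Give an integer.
Subtree rooted at H contains: G, H
Count = 2

Answer: 2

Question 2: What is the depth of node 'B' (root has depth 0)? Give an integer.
Path from root to B: F -> A -> B
Depth = number of edges = 2

Answer: 2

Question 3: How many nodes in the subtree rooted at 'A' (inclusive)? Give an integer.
Subtree rooted at A contains: A, B, C, D, E, J
Count = 6

Answer: 6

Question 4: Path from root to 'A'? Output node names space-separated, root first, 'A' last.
Answer: F A

Derivation:
Walk down from root: F -> A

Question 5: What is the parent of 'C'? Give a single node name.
Answer: D

Derivation:
Scan adjacency: C appears as child of D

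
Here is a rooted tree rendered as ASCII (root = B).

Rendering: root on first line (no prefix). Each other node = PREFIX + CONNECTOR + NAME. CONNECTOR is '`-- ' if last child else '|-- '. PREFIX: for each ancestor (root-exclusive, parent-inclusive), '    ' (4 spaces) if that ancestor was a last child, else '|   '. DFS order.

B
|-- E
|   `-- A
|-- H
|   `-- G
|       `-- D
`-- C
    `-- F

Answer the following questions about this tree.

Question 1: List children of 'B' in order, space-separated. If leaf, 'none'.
Node B's children (from adjacency): E, H, C

Answer: E H C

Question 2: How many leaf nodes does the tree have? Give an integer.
Answer: 3

Derivation:
Leaves (nodes with no children): A, D, F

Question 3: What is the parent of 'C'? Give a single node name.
Answer: B

Derivation:
Scan adjacency: C appears as child of B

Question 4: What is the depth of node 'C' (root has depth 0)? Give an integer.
Answer: 1

Derivation:
Path from root to C: B -> C
Depth = number of edges = 1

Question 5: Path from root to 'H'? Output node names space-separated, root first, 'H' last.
Walk down from root: B -> H

Answer: B H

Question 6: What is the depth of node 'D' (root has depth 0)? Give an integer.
Path from root to D: B -> H -> G -> D
Depth = number of edges = 3

Answer: 3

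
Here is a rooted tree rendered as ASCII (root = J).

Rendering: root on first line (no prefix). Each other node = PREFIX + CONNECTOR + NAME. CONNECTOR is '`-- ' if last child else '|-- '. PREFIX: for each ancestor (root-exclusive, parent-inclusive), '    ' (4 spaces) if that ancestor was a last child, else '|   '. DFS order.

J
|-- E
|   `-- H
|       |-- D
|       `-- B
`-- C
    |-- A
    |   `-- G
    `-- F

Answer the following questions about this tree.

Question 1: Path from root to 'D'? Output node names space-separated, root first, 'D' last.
Walk down from root: J -> E -> H -> D

Answer: J E H D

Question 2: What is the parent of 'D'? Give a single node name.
Answer: H

Derivation:
Scan adjacency: D appears as child of H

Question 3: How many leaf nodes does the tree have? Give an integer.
Answer: 4

Derivation:
Leaves (nodes with no children): B, D, F, G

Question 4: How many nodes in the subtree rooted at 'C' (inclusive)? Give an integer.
Answer: 4

Derivation:
Subtree rooted at C contains: A, C, F, G
Count = 4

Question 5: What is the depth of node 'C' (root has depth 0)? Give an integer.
Answer: 1

Derivation:
Path from root to C: J -> C
Depth = number of edges = 1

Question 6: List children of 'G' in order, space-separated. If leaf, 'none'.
Node G's children (from adjacency): (leaf)

Answer: none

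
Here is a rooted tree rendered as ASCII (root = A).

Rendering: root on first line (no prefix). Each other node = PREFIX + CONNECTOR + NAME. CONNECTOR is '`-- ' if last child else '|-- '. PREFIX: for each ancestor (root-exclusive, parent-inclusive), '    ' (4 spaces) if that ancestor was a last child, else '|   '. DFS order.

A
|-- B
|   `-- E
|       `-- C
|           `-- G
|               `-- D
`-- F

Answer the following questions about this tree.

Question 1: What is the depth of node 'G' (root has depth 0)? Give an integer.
Path from root to G: A -> B -> E -> C -> G
Depth = number of edges = 4

Answer: 4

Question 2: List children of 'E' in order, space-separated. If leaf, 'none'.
Answer: C

Derivation:
Node E's children (from adjacency): C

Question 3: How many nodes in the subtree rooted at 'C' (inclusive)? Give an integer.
Answer: 3

Derivation:
Subtree rooted at C contains: C, D, G
Count = 3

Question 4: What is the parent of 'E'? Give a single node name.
Scan adjacency: E appears as child of B

Answer: B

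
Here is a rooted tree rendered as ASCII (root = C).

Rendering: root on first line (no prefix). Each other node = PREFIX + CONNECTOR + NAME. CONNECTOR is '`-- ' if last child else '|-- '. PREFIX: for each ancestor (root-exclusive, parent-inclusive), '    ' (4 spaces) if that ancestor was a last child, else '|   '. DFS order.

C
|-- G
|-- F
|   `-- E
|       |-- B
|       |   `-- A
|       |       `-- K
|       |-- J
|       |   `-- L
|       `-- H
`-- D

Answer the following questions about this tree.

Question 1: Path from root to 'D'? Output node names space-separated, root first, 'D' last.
Walk down from root: C -> D

Answer: C D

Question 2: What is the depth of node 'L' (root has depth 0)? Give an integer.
Path from root to L: C -> F -> E -> J -> L
Depth = number of edges = 4

Answer: 4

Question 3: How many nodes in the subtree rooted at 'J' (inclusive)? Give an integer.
Answer: 2

Derivation:
Subtree rooted at J contains: J, L
Count = 2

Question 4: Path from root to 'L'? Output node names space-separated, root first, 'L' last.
Answer: C F E J L

Derivation:
Walk down from root: C -> F -> E -> J -> L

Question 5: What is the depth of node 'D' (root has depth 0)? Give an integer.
Answer: 1

Derivation:
Path from root to D: C -> D
Depth = number of edges = 1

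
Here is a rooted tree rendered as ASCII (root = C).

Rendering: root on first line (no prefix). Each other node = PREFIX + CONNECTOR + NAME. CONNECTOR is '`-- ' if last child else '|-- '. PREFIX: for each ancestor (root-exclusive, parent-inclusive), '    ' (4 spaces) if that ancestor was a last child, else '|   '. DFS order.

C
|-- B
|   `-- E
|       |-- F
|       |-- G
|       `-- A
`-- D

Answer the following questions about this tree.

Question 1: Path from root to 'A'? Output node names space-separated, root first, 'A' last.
Walk down from root: C -> B -> E -> A

Answer: C B E A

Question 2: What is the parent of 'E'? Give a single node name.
Answer: B

Derivation:
Scan adjacency: E appears as child of B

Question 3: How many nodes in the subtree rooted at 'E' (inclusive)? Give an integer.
Answer: 4

Derivation:
Subtree rooted at E contains: A, E, F, G
Count = 4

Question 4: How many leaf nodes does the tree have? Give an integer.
Answer: 4

Derivation:
Leaves (nodes with no children): A, D, F, G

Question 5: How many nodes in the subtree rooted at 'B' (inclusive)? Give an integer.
Subtree rooted at B contains: A, B, E, F, G
Count = 5

Answer: 5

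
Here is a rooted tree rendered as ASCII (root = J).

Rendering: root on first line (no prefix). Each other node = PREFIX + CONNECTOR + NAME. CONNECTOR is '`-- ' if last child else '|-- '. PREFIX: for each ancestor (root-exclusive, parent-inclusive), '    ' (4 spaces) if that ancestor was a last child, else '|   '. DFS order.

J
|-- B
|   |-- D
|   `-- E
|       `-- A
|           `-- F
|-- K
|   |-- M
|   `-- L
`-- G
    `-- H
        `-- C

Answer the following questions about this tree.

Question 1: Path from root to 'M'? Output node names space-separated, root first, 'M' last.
Walk down from root: J -> K -> M

Answer: J K M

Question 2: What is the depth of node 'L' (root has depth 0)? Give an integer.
Answer: 2

Derivation:
Path from root to L: J -> K -> L
Depth = number of edges = 2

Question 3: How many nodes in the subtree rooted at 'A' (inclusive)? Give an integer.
Subtree rooted at A contains: A, F
Count = 2

Answer: 2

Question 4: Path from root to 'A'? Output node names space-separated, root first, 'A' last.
Answer: J B E A

Derivation:
Walk down from root: J -> B -> E -> A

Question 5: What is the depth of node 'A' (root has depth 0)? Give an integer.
Path from root to A: J -> B -> E -> A
Depth = number of edges = 3

Answer: 3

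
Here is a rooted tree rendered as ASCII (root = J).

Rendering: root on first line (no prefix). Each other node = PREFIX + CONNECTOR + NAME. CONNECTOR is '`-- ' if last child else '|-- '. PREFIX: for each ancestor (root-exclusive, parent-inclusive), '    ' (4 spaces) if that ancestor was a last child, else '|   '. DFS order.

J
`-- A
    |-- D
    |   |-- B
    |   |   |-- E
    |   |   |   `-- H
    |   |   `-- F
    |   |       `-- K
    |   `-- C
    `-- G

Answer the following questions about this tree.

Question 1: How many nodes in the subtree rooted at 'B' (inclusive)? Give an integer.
Subtree rooted at B contains: B, E, F, H, K
Count = 5

Answer: 5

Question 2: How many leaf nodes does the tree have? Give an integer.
Leaves (nodes with no children): C, G, H, K

Answer: 4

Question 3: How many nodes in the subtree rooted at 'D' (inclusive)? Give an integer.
Subtree rooted at D contains: B, C, D, E, F, H, K
Count = 7

Answer: 7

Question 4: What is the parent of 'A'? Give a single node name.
Scan adjacency: A appears as child of J

Answer: J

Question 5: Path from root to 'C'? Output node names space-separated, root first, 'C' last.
Answer: J A D C

Derivation:
Walk down from root: J -> A -> D -> C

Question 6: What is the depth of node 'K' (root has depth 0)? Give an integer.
Path from root to K: J -> A -> D -> B -> F -> K
Depth = number of edges = 5

Answer: 5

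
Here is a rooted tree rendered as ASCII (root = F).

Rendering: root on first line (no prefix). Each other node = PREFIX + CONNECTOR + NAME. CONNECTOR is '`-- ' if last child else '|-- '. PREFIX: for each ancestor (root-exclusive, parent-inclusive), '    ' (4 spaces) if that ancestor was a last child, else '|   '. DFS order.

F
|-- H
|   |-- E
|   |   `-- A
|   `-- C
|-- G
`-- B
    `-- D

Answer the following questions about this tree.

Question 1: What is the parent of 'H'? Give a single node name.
Answer: F

Derivation:
Scan adjacency: H appears as child of F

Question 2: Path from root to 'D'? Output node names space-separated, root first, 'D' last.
Walk down from root: F -> B -> D

Answer: F B D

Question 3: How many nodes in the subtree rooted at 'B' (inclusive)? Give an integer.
Subtree rooted at B contains: B, D
Count = 2

Answer: 2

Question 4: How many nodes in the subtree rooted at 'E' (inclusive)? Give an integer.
Subtree rooted at E contains: A, E
Count = 2

Answer: 2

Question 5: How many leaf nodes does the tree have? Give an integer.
Leaves (nodes with no children): A, C, D, G

Answer: 4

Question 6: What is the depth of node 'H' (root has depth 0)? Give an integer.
Answer: 1

Derivation:
Path from root to H: F -> H
Depth = number of edges = 1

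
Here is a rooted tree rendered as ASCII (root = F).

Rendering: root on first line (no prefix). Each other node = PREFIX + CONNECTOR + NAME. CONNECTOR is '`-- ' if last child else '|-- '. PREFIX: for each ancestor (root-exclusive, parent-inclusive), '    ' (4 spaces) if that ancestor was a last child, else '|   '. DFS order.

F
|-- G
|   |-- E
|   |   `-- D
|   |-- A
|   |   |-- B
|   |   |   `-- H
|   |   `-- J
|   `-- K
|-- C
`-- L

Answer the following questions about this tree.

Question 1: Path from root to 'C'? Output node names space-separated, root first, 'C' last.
Answer: F C

Derivation:
Walk down from root: F -> C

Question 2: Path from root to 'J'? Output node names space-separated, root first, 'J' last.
Walk down from root: F -> G -> A -> J

Answer: F G A J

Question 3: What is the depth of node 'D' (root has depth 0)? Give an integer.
Answer: 3

Derivation:
Path from root to D: F -> G -> E -> D
Depth = number of edges = 3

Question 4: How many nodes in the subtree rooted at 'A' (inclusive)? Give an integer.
Answer: 4

Derivation:
Subtree rooted at A contains: A, B, H, J
Count = 4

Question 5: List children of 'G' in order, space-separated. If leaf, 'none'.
Answer: E A K

Derivation:
Node G's children (from adjacency): E, A, K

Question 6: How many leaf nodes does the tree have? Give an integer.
Answer: 6

Derivation:
Leaves (nodes with no children): C, D, H, J, K, L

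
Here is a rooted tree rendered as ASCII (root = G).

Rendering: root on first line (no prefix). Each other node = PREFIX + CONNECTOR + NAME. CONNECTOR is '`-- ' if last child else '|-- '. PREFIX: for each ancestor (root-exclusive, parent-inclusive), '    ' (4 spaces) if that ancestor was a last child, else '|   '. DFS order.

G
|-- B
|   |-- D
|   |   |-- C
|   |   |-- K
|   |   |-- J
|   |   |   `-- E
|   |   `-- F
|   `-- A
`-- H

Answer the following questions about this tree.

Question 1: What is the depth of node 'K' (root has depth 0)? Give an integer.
Answer: 3

Derivation:
Path from root to K: G -> B -> D -> K
Depth = number of edges = 3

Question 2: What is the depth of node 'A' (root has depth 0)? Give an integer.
Path from root to A: G -> B -> A
Depth = number of edges = 2

Answer: 2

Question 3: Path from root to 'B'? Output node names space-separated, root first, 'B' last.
Walk down from root: G -> B

Answer: G B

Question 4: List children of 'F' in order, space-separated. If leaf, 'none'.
Answer: none

Derivation:
Node F's children (from adjacency): (leaf)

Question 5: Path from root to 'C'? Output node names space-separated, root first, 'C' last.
Walk down from root: G -> B -> D -> C

Answer: G B D C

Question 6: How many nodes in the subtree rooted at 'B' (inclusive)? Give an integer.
Subtree rooted at B contains: A, B, C, D, E, F, J, K
Count = 8

Answer: 8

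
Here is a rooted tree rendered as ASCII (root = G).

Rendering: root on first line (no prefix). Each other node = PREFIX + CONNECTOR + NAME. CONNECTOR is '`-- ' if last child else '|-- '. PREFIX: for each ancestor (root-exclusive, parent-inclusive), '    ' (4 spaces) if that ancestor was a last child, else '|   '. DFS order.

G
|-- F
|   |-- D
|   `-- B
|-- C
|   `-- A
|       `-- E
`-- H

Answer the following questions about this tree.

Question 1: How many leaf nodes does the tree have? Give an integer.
Answer: 4

Derivation:
Leaves (nodes with no children): B, D, E, H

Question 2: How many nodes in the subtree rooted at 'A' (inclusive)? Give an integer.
Subtree rooted at A contains: A, E
Count = 2

Answer: 2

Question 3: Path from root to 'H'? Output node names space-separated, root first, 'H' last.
Answer: G H

Derivation:
Walk down from root: G -> H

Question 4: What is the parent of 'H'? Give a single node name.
Scan adjacency: H appears as child of G

Answer: G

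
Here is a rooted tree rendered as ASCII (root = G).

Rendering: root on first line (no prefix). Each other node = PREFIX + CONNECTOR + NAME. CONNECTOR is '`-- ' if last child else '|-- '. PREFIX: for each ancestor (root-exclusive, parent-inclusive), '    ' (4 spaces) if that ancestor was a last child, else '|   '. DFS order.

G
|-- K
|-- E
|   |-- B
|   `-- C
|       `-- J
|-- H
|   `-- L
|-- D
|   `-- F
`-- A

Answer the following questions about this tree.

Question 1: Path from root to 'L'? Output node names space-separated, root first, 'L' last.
Walk down from root: G -> H -> L

Answer: G H L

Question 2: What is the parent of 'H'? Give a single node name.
Scan adjacency: H appears as child of G

Answer: G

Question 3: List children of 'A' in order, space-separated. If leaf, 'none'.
Answer: none

Derivation:
Node A's children (from adjacency): (leaf)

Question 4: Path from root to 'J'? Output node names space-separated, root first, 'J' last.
Walk down from root: G -> E -> C -> J

Answer: G E C J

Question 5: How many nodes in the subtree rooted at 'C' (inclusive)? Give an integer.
Subtree rooted at C contains: C, J
Count = 2

Answer: 2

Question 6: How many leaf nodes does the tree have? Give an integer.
Answer: 6

Derivation:
Leaves (nodes with no children): A, B, F, J, K, L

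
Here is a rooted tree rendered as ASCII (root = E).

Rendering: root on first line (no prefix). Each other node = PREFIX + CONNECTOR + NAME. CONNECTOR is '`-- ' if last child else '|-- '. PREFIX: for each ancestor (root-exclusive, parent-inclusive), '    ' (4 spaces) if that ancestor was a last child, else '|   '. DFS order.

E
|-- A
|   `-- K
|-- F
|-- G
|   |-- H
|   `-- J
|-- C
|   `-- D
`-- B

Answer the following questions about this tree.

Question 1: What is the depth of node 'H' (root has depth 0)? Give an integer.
Answer: 2

Derivation:
Path from root to H: E -> G -> H
Depth = number of edges = 2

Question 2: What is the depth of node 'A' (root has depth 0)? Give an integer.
Answer: 1

Derivation:
Path from root to A: E -> A
Depth = number of edges = 1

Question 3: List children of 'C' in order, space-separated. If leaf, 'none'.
Answer: D

Derivation:
Node C's children (from adjacency): D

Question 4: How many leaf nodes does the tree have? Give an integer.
Leaves (nodes with no children): B, D, F, H, J, K

Answer: 6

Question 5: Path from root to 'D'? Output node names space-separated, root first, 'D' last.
Answer: E C D

Derivation:
Walk down from root: E -> C -> D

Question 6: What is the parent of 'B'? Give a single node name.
Scan adjacency: B appears as child of E

Answer: E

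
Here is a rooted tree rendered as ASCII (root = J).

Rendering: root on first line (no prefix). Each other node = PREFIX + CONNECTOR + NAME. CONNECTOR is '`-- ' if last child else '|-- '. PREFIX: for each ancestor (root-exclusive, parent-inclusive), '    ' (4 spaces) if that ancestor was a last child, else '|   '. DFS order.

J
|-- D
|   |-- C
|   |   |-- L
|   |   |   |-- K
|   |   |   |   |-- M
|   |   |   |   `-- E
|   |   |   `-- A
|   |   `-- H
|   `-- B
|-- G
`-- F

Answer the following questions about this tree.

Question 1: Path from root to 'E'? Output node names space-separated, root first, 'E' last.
Walk down from root: J -> D -> C -> L -> K -> E

Answer: J D C L K E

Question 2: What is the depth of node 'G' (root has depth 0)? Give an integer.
Path from root to G: J -> G
Depth = number of edges = 1

Answer: 1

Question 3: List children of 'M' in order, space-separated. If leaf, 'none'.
Answer: none

Derivation:
Node M's children (from adjacency): (leaf)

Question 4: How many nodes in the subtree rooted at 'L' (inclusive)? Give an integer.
Answer: 5

Derivation:
Subtree rooted at L contains: A, E, K, L, M
Count = 5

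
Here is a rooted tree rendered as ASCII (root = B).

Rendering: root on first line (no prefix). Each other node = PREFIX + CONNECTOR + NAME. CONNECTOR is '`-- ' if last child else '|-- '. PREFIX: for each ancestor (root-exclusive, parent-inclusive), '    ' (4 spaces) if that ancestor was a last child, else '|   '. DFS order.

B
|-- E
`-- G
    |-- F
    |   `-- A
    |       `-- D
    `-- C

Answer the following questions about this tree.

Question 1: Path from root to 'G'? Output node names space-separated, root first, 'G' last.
Answer: B G

Derivation:
Walk down from root: B -> G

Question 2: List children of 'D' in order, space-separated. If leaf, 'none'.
Node D's children (from adjacency): (leaf)

Answer: none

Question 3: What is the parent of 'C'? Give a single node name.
Scan adjacency: C appears as child of G

Answer: G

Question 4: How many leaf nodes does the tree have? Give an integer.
Leaves (nodes with no children): C, D, E

Answer: 3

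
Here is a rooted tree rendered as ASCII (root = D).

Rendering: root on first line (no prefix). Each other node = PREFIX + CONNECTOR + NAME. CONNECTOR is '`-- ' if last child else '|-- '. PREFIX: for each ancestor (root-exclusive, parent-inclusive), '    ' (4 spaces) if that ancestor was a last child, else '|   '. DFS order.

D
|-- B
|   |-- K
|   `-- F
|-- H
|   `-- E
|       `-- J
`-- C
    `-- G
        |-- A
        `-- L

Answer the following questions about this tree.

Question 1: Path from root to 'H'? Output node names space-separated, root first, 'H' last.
Answer: D H

Derivation:
Walk down from root: D -> H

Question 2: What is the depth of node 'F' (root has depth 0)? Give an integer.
Path from root to F: D -> B -> F
Depth = number of edges = 2

Answer: 2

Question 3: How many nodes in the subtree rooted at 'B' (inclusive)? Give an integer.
Answer: 3

Derivation:
Subtree rooted at B contains: B, F, K
Count = 3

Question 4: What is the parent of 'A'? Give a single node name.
Scan adjacency: A appears as child of G

Answer: G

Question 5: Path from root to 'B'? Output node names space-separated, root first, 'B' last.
Answer: D B

Derivation:
Walk down from root: D -> B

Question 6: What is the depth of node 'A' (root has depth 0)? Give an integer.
Answer: 3

Derivation:
Path from root to A: D -> C -> G -> A
Depth = number of edges = 3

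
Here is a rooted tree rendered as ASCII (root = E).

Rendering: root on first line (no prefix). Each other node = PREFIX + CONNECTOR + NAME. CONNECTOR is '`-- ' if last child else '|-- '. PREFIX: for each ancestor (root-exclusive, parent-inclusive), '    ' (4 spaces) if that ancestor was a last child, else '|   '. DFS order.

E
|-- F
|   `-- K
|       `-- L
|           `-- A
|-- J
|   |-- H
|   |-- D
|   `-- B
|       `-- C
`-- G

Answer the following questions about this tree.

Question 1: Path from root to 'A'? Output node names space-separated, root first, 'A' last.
Answer: E F K L A

Derivation:
Walk down from root: E -> F -> K -> L -> A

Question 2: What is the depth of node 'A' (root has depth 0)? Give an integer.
Path from root to A: E -> F -> K -> L -> A
Depth = number of edges = 4

Answer: 4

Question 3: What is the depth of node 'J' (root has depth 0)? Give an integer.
Path from root to J: E -> J
Depth = number of edges = 1

Answer: 1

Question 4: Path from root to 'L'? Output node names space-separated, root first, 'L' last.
Answer: E F K L

Derivation:
Walk down from root: E -> F -> K -> L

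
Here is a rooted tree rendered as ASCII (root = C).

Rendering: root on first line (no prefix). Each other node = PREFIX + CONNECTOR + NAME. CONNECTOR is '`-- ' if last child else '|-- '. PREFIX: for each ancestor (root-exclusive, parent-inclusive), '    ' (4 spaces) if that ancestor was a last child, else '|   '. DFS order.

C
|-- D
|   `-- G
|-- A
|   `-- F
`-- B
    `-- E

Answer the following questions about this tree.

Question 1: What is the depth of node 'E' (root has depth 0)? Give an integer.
Answer: 2

Derivation:
Path from root to E: C -> B -> E
Depth = number of edges = 2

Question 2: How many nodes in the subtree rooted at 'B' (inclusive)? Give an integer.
Subtree rooted at B contains: B, E
Count = 2

Answer: 2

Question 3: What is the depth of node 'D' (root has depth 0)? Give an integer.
Answer: 1

Derivation:
Path from root to D: C -> D
Depth = number of edges = 1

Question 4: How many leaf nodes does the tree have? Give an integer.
Answer: 3

Derivation:
Leaves (nodes with no children): E, F, G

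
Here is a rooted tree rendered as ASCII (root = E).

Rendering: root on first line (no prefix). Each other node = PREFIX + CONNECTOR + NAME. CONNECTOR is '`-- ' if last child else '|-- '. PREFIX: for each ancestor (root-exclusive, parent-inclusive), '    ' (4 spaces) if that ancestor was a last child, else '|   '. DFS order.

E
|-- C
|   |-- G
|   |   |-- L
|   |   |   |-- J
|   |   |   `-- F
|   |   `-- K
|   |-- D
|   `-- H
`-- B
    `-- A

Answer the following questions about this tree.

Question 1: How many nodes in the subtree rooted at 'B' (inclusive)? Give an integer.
Answer: 2

Derivation:
Subtree rooted at B contains: A, B
Count = 2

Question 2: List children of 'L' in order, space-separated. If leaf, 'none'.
Node L's children (from adjacency): J, F

Answer: J F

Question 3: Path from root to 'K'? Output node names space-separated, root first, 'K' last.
Walk down from root: E -> C -> G -> K

Answer: E C G K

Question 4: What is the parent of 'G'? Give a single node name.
Scan adjacency: G appears as child of C

Answer: C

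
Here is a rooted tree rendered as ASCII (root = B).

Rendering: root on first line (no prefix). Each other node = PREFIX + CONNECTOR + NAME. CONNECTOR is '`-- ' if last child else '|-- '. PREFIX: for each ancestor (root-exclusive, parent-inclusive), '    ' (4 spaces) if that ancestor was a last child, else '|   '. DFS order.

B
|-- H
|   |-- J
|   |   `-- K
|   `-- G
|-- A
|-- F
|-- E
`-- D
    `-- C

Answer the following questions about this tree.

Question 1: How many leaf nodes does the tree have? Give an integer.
Answer: 6

Derivation:
Leaves (nodes with no children): A, C, E, F, G, K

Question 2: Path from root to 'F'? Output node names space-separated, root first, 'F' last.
Walk down from root: B -> F

Answer: B F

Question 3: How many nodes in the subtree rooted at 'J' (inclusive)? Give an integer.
Answer: 2

Derivation:
Subtree rooted at J contains: J, K
Count = 2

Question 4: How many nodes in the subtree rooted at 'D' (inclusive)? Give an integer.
Subtree rooted at D contains: C, D
Count = 2

Answer: 2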